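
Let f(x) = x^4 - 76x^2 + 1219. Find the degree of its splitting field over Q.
[K : Q] = 4

Solving the quadratic in x^2: x^2 = (76 ± √(76^2 - 4·1219))/2 = (76 ± √900)/2 = (76 ± 30)/2, giving x^2 = 53 or x^2 = 23. So f(x) = (x^2 - 53)(x^2 - 23) and the roots of f are ±√53, ±√23. Hence the splitting field is K = Q(√53, √23). Since 53 and 23 are distinct squarefree integers > 1, their product 1219 is not a perfect square, so √23 ∉ Q(√53). By the tower law [K:Q] = [Q(√53,√23):Q(√53)] · [Q(√53):Q] = 2 · 2 = 4.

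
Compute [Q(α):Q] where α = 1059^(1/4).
[Q(α):Q] = 4

α is a root of x^4 - 1059. By Eisenstein's criterion at the prime p = 3 (which divides the constant term 1059 but p^2 = 9 does not, since 1059 is squarefree), x^4 - 1059 is irreducible over Q. Hence [Q(α):Q] = 4.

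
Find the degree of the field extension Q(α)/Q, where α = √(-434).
[Q(α):Q] = 2

[Q(α):Q] equals the degree of the minimal polynomial of α. Here α^2 = -434 and x^2 + 434 is irreducible (d = -434 is squarefree, ≠ 1, hence not a square), so deg(m_α) = 2. Thus [Q(α):Q] = 2.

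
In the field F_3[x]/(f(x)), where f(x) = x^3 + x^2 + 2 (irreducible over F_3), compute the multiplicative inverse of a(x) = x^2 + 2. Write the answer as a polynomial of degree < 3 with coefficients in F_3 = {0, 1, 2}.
a(x)^(-1) ≡ 2x^2 + 2x + 2 (mod f(x))

Since f is irreducible over F_3, F_3[x]/(f) is a field and a(x) ≠ 0 has an inverse. Apply the extended Euclidean algorithm to f(x) and a(x) in F_3[x]: f(x) = (x + 1)·a(x) + (x);  a(x) = (x)·(x) + (2). The last nonzero remainder is the constant 2 = gcd(f, a) in F_3. Back-substituting through the division chain expresses 2 = s(x)·a(x) + t(x)·f(x) with s(x) ≡ x^2 + x + 1 (mod f), so (x^2 + x + 1)·a(x) ≡ 2 (mod f). Multiplying by 2^(-1) ≡ 2 in F_3 gives a(x)^(-1) ≡ 2·(x^2 + x + 1) ≡ 2x^2 + 2x + 2 (mod f). Check: (x^2 + 2)·(2x^2 + 2x + 2) = 2x^4 + 2x^3 + x + 1 ≡ 1 (mod x^3 + x^2 + 2).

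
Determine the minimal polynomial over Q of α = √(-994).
m_α(x) = x^2 + 994

α satisfies α^2 + 994 = 0, so x^2 + 994 annihilates α. Since d = -994 is squarefree and ≠ 1, it is not a perfect square in Q, so x^2 + 994 has no rational root and is therefore irreducible over Q (a degree-2 polynomial over a field is irreducible iff it has no root). Hence m_α(x) = x^2 + 994.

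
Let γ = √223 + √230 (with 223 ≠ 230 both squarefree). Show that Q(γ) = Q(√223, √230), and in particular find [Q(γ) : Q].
[Q(γ) : Q] = 4 (equivalently, Q(γ) = Q(√223, √230))

Obviously Q(γ) ⊆ Q(√223, √230), and [Q(√223, √230):Q] = 4 (since 223, 230 are distinct squarefree integers > 1 with 51290 not a perfect square). To show equality we compute the minimal polynomial of γ. From γ = √223 + √230: γ^2 = 223 + 2√(51290) + 230 = 453 + 2√(51290), so γ^2 - 453 = 2√(51290); squaring, (γ^2 - 453)^2 = 4·51290, i.e. γ^4 - 906γ^2 + 205209 - 205160 = 0, i.e. γ^4 - 906γ^2 + 49 = 0. So γ is a root of x^4 - 906x^2 + 49. This polynomial is irreducible over Q: it has no rational root (each ±√223 ± √230 is irrational), and any factorization into two quadratics over Q would force √(51290) ∈ Q (pairing opposite roots) or √223, √230 ∈ Q (other pairings), all impossible. Hence [Q(γ):Q] = 4 = [Q(√223, √230):Q], so Q(γ) = Q(√223, √230).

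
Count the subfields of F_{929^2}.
F_{929^2} has 2 subfields

The subfields of F_{p^n} are exactly the fields F_{p^d} for d | n (each is the fixed field of the unique index-d subgroup of Gal(F_{p^n}/F_p) ≅ Z/nZ). The divisors of n = 2 are {1, 2}, giving 2 subfields: F_{929^1}, F_{929^2}.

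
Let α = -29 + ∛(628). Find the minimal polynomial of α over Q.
m_α(x) = x^3 + 87x^2 + 2523x + 23761

Set β = α + 29 = ∛(628), so β^3 = 628. Then (α + 29)^3 - 628 = 0, i.e. α is a root of g(x) = (x + 29)^3 - 628 = x^3 + 87x^2 + 2523x + 23761. Since g(x) = h(x + 29) where h(x) = x^3 - 628, and h is irreducible over Q (because 628 is not a perfect cube, so h has no rational root, and a monic cubic with no rational root is irreducible), g is also irreducible (irreducibility is preserved under the substitution x → x + 29). Hence m_α(x) = x^3 + 87x^2 + 2523x + 23761.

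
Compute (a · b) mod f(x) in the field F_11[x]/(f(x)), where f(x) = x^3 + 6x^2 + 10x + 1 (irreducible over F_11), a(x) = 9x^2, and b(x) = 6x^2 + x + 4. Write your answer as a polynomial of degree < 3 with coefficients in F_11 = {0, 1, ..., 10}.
a · b ≡ 5x + 7 (mod f(x))

Multiply in F_11[x]: a(x)·b(x) = (9x^2)·(6x^2 + x + 4) = 10x^4 + 9x^3 + 3x^2. This has degree ≥ 3, so divide by f(x) over F_11: 10x^4 + 9x^3 + 3x^2 = (10x + 4)·(x^3 + 6x^2 + 10x + 1) + (5x + 7). Hence a·b ≡ 5x + 7 (mod f). (F_11[x]/(f) is a field with 11^3 = 1331 elements since f is irreducible of degree 3.)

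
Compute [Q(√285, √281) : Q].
[Q(√285, √281) : Q] = 4

[Q(√285):Q] = 2 (min poly x^2 - 285, irreducible since 285 is squarefree > 1). For the top step, suppose √281 ∈ Q(√285), say √281 = c + d√285 with c, d ∈ Q. Squaring: 281 = c^2 + 285d^2 + 2cd√285. Since √285 ∉ Q this forces 2cd = 0. If d = 0 then √281 = c ∈ Q, contradicting 281 squarefree > 1. If c = 0 then 281 = 285d^2, so 285·281 = (285d)^2 is a perfect square in Q — but 285·281 = 80085 is not a perfect square (since 285 and 281 are distinct squarefree integers). Contradiction. Hence √281 ∉ Q(√285), so x^2 - 281 stays irreducible over Q(√285) and [Q(√285, √281) : Q(√285)] = 2. By the tower law, [Q(√285, √281) : Q] = 2 · 2 = 4.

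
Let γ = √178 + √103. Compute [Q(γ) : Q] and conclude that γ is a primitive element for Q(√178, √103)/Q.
[Q(γ) : Q] = 4 (equivalently, Q(γ) = Q(√178, √103))

Obviously Q(γ) ⊆ Q(√178, √103), and [Q(√178, √103):Q] = 4 (since 178, 103 are distinct squarefree integers > 1 with 18334 not a perfect square). To show equality we compute the minimal polynomial of γ. From γ = √178 + √103: γ^2 = 178 + 2√(18334) + 103 = 281 + 2√(18334), so γ^2 - 281 = 2√(18334); squaring, (γ^2 - 281)^2 = 4·18334, i.e. γ^4 - 562γ^2 + 78961 - 73336 = 0, i.e. γ^4 - 562γ^2 + 5625 = 0. So γ is a root of x^4 - 562x^2 + 5625. This polynomial is irreducible over Q: it has no rational root (each ±√178 ± √103 is irrational), and any factorization into two quadratics over Q would force √(18334) ∈ Q (pairing opposite roots) or √178, √103 ∈ Q (other pairings), all impossible. Hence [Q(γ):Q] = 4 = [Q(√178, √103):Q], so Q(γ) = Q(√178, √103).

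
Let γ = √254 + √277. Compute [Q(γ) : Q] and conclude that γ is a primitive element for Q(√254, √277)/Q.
[Q(γ) : Q] = 4 (equivalently, Q(γ) = Q(√254, √277))

Obviously Q(γ) ⊆ Q(√254, √277), and [Q(√254, √277):Q] = 4 (since 254, 277 are distinct squarefree integers > 1 with 70358 not a perfect square). To show equality we compute the minimal polynomial of γ. From γ = √254 + √277: γ^2 = 254 + 2√(70358) + 277 = 531 + 2√(70358), so γ^2 - 531 = 2√(70358); squaring, (γ^2 - 531)^2 = 4·70358, i.e. γ^4 - 1062γ^2 + 281961 - 281432 = 0, i.e. γ^4 - 1062γ^2 + 529 = 0. So γ is a root of x^4 - 1062x^2 + 529. This polynomial is irreducible over Q: it has no rational root (each ±√254 ± √277 is irrational), and any factorization into two quadratics over Q would force √(70358) ∈ Q (pairing opposite roots) or √254, √277 ∈ Q (other pairings), all impossible. Hence [Q(γ):Q] = 4 = [Q(√254, √277):Q], so Q(γ) = Q(√254, √277).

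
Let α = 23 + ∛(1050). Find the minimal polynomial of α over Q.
m_α(x) = x^3 - 69x^2 + 1587x - 13217

Set β = α - 23 = ∛(1050), so β^3 = 1050. Then (α - 23)^3 - 1050 = 0, i.e. α is a root of g(x) = (x - 23)^3 - 1050 = x^3 - 69x^2 + 1587x - 13217. Since g(x) = h(x - 23) where h(x) = x^3 - 1050, and h is irreducible over Q (because 1050 is not a perfect cube, so h has no rational root, and a monic cubic with no rational root is irreducible), g is also irreducible (irreducibility is preserved under the substitution x → x - 23). Hence m_α(x) = x^3 - 69x^2 + 1587x - 13217.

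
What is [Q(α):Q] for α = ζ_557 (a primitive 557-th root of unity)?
[Q(α):Q] = 556

The minimal polynomial of ζ_557 over Q is the 557-th cyclotomic polynomial Φ_557(x), which is irreducible over Q and has degree φ(557) = 556. Hence [Q(α):Q] = φ(557) = 556.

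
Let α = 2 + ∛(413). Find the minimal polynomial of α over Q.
m_α(x) = x^3 - 6x^2 + 12x - 421

Set β = α - 2 = ∛(413), so β^3 = 413. Then (α - 2)^3 - 413 = 0, i.e. α is a root of g(x) = (x - 2)^3 - 413 = x^3 - 6x^2 + 12x - 421. Since g(x) = h(x - 2) where h(x) = x^3 - 413, and h is irreducible over Q (because 413 is not a perfect cube, so h has no rational root, and a monic cubic with no rational root is irreducible), g is also irreducible (irreducibility is preserved under the substitution x → x - 2). Hence m_α(x) = x^3 - 6x^2 + 12x - 421.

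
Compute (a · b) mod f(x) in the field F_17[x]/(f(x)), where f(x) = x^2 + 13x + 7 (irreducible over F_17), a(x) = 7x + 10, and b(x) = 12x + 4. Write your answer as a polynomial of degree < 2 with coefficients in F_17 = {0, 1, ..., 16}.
a · b ≡ 8x + 13 (mod f(x))

Multiply in F_17[x]: a(x)·b(x) = (7x + 10)·(12x + 4) = 16x^2 + 12x + 6. This has degree ≥ 2, so divide by f(x) over F_17: 16x^2 + 12x + 6 = (16)·(x^2 + 13x + 7) + (8x + 13). Hence a·b ≡ 8x + 13 (mod f). (F_17[x]/(f) is a field with 17^2 = 289 elements since f is irreducible of degree 2.)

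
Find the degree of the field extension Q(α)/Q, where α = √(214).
[Q(α):Q] = 2

[Q(α):Q] equals the degree of the minimal polynomial of α. Here α^2 = 214 and x^2 - 214 is irreducible (d = 214 is squarefree, ≠ 1, hence not a square), so deg(m_α) = 2. Thus [Q(α):Q] = 2.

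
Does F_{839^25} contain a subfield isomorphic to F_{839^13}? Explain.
No: F_{839^13} is not a subfield of F_{839^25}

F_{p^m} embeds in F_{p^n} iff m | n. Here 13 ∤ 25 (since 25 = 1·13 + 12 with remainder 12 ≠ 0), so F_{839^13} is not a subfield of F_{839^25}. Equivalently: if it were, the tower law would give 13 = [F_{839^13}:F_839] dividing [F_{839^25}:F_839] = 25, contradiction.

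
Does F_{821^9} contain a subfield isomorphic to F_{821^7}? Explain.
No: F_{821^7} is not a subfield of F_{821^9}

F_{p^m} embeds in F_{p^n} iff m | n. Here 7 ∤ 9 (since 9 = 1·7 + 2 with remainder 2 ≠ 0), so F_{821^7} is not a subfield of F_{821^9}. Equivalently: if it were, the tower law would give 7 = [F_{821^7}:F_821] dividing [F_{821^9}:F_821] = 9, contradiction.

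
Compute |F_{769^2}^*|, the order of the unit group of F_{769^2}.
|F_{769^2}^*| = 591360

F_{769^2} has 769^2 = 591361 elements; its multiplicative group consists of all nonzero elements, so |F_{769^2}^*| = 591361 - 1 = 591360. (It is cyclic since any finite subgroup of the multiplicative group of a field is cyclic.)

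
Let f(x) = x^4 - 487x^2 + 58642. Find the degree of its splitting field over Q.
[K : Q] = 4

Solving the quadratic in x^2: x^2 = (487 ± √(487^2 - 4·58642))/2 = (487 ± √2601)/2 = (487 ± 51)/2, giving x^2 = 269 or x^2 = 218. So f(x) = (x^2 - 269)(x^2 - 218) and the roots of f are ±√269, ±√218. Hence the splitting field is K = Q(√269, √218). Since 269 and 218 are distinct squarefree integers > 1, their product 58642 is not a perfect square, so √218 ∉ Q(√269). By the tower law [K:Q] = [Q(√269,√218):Q(√269)] · [Q(√269):Q] = 2 · 2 = 4.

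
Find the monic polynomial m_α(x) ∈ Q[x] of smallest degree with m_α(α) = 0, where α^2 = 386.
m_α(x) = x^2 - 386

α satisfies α^2 - 386 = 0, so x^2 - 386 annihilates α. Since d = 386 is squarefree and ≠ 1, it is not a perfect square in Q, so x^2 - 386 has no rational root and is therefore irreducible over Q (a degree-2 polynomial over a field is irreducible iff it has no root). Hence m_α(x) = x^2 - 386.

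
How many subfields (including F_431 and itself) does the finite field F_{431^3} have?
F_{431^3} has 2 subfields

The subfields of F_{p^n} are exactly the fields F_{p^d} for d | n (each is the fixed field of the unique index-d subgroup of Gal(F_{p^n}/F_p) ≅ Z/nZ). The divisors of n = 3 are {1, 3}, giving 2 subfields: F_{431^1}, F_{431^3}.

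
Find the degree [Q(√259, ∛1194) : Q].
[Q(√259, ∛1194) : Q] = 6

Let L = Q(√259, ∛1194). Since Q(√259) ⊂ L and [Q(√259):Q] = 2, the tower law gives 2 | [L:Q]. Likewise Q(∛1194) ⊂ L with [Q(∛1194):Q] = 3 (because 1194 is not a perfect cube), so 3 | [L:Q]. As gcd(2,3) = 1, [L:Q] is divisible by 6. Conversely L is generated over Q by √259 and ∛1194, so [L:Q] ≤ 2·3 = 6. Therefore [Q(√259, ∛1194) : Q] = 6.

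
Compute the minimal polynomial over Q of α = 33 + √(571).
m_α(x) = x^2 - 66x + 518

From α - 33 = √(571), squaring gives (α - 33)^2 = 571, i.e. α^2 - 66α + 1089 = 571, so α^2 - 66α + 518 = 0. The discriminant of x^2 - 66x + 518 is (-66)^2 - 4·(518) = 4356 - 2072 = 2284, and 4·(571) is not a perfect square in Q since 571 is squarefree and ≠ 1. Hence x^2 - 66x + 518 is irreducible over Q and is the minimal polynomial of α.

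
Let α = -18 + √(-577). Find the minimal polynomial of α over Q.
m_α(x) = x^2 + 36x + 901

From α + 18 = √(-577), squaring gives (α + 18)^2 = -577, i.e. α^2 + 36α + 324 = -577, so α^2 + 36α + 901 = 0. The discriminant of x^2 + 36x + 901 is (36)^2 - 4·(901) = 1296 - 3604 = -2308, and 4·(-577) is not a perfect square in Q since -577 is squarefree and ≠ 1. Hence x^2 + 36x + 901 is irreducible over Q and is the minimal polynomial of α.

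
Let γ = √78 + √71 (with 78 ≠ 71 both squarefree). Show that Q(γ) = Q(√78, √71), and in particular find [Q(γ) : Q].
[Q(γ) : Q] = 4 (equivalently, Q(γ) = Q(√78, √71))

Obviously Q(γ) ⊆ Q(√78, √71), and [Q(√78, √71):Q] = 4 (since 78, 71 are distinct squarefree integers > 1 with 5538 not a perfect square). To show equality we compute the minimal polynomial of γ. From γ = √78 + √71: γ^2 = 78 + 2√(5538) + 71 = 149 + 2√(5538), so γ^2 - 149 = 2√(5538); squaring, (γ^2 - 149)^2 = 4·5538, i.e. γ^4 - 298γ^2 + 22201 - 22152 = 0, i.e. γ^4 - 298γ^2 + 49 = 0. So γ is a root of x^4 - 298x^2 + 49. This polynomial is irreducible over Q: it has no rational root (each ±√78 ± √71 is irrational), and any factorization into two quadratics over Q would force √(5538) ∈ Q (pairing opposite roots) or √78, √71 ∈ Q (other pairings), all impossible. Hence [Q(γ):Q] = 4 = [Q(√78, √71):Q], so Q(γ) = Q(√78, √71).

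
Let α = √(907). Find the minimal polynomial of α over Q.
m_α(x) = x^2 - 907

α satisfies α^2 - 907 = 0, so x^2 - 907 annihilates α. Since d = 907 is squarefree and ≠ 1, it is not a perfect square in Q, so x^2 - 907 has no rational root and is therefore irreducible over Q (a degree-2 polynomial over a field is irreducible iff it has no root). Hence m_α(x) = x^2 - 907.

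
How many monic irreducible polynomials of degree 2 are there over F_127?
There are 8001 monic irreducible polynomials of degree 2 over F_127

Each element of F_{127^2} that lies in no proper subfield is a root of exactly one monic irreducible of degree 2 over F_127, and each such polynomial has 2 distinct roots in F_{127^2}. By Möbius inversion the count is N_127(2) = (1/2) Σ_{d|2} μ(2/d) · 127^d = (1/2)(μ(2)·127^1 + μ(1)·127^2) = 16002/2 = 8001.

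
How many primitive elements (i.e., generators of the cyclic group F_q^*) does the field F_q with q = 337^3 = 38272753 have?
There are φ(38272752) = 10668672 primitive elements

F_q^* is cyclic of order q - 1 = 38272752. A cyclic group of order m has exactly φ(m) generators. Here m = 38272752 = 2^4 · 3^2 · 7 · 43 · 883, so the number of primitive elements is φ(38272752) = 10668672.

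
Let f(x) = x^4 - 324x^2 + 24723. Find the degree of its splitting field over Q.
[K : Q] = 4

Solving the quadratic in x^2: x^2 = (324 ± √(324^2 - 4·24723))/2 = (324 ± √6084)/2 = (324 ± 78)/2, giving x^2 = 201 or x^2 = 123. So f(x) = (x^2 - 201)(x^2 - 123) and the roots of f are ±√201, ±√123. Hence the splitting field is K = Q(√201, √123). Since 201 and 123 are distinct squarefree integers > 1, their product 24723 is not a perfect square, so √123 ∉ Q(√201). By the tower law [K:Q] = [Q(√201,√123):Q(√201)] · [Q(√201):Q] = 2 · 2 = 4.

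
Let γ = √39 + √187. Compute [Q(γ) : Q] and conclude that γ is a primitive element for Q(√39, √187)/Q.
[Q(γ) : Q] = 4 (equivalently, Q(γ) = Q(√39, √187))

Obviously Q(γ) ⊆ Q(√39, √187), and [Q(√39, √187):Q] = 4 (since 39, 187 are distinct squarefree integers > 1 with 7293 not a perfect square). To show equality we compute the minimal polynomial of γ. From γ = √39 + √187: γ^2 = 39 + 2√(7293) + 187 = 226 + 2√(7293), so γ^2 - 226 = 2√(7293); squaring, (γ^2 - 226)^2 = 4·7293, i.e. γ^4 - 452γ^2 + 51076 - 29172 = 0, i.e. γ^4 - 452γ^2 + 21904 = 0. So γ is a root of x^4 - 452x^2 + 21904. This polynomial is irreducible over Q: it has no rational root (each ±√39 ± √187 is irrational), and any factorization into two quadratics over Q would force √(7293) ∈ Q (pairing opposite roots) or √39, √187 ∈ Q (other pairings), all impossible. Hence [Q(γ):Q] = 4 = [Q(√39, √187):Q], so Q(γ) = Q(√39, √187).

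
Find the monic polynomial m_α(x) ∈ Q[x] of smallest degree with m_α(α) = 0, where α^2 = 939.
m_α(x) = x^2 - 939

α satisfies α^2 - 939 = 0, so x^2 - 939 annihilates α. Since d = 939 is squarefree and ≠ 1, it is not a perfect square in Q, so x^2 - 939 has no rational root and is therefore irreducible over Q (a degree-2 polynomial over a field is irreducible iff it has no root). Hence m_α(x) = x^2 - 939.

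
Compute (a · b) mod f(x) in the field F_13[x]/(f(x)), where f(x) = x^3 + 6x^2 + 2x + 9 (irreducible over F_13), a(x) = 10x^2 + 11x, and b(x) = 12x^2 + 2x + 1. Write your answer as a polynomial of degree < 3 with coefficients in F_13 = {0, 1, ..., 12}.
a · b ≡ 2x^2 + 2x + 3 (mod f(x))

Multiply in F_13[x]: a(x)·b(x) = (10x^2 + 11x)·(12x^2 + 2x + 1) = 3x^4 + 9x^3 + 6x^2 + 11x. This has degree ≥ 3, so divide by f(x) over F_13: 3x^4 + 9x^3 + 6x^2 + 11x = (3x + 4)·(x^3 + 6x^2 + 2x + 9) + (2x^2 + 2x + 3). Hence a·b ≡ 2x^2 + 2x + 3 (mod f). (F_13[x]/(f) is a field with 13^3 = 2197 elements since f is irreducible of degree 3.)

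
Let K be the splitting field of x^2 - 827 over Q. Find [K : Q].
[K : Q] = 2

f(x) = x^2 - 827 factors as (x - √827)(x + √827). The splitting field is K = Q(√827). Since 827 is squarefree and > 1, it is not a perfect square, so x^2 - 827 is irreducible over Q and [Q(√827) : Q] = 2. Hence [K : Q] = 2.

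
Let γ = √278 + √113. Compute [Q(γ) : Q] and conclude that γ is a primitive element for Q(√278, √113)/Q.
[Q(γ) : Q] = 4 (equivalently, Q(γ) = Q(√278, √113))

Obviously Q(γ) ⊆ Q(√278, √113), and [Q(√278, √113):Q] = 4 (since 278, 113 are distinct squarefree integers > 1 with 31414 not a perfect square). To show equality we compute the minimal polynomial of γ. From γ = √278 + √113: γ^2 = 278 + 2√(31414) + 113 = 391 + 2√(31414), so γ^2 - 391 = 2√(31414); squaring, (γ^2 - 391)^2 = 4·31414, i.e. γ^4 - 782γ^2 + 152881 - 125656 = 0, i.e. γ^4 - 782γ^2 + 27225 = 0. So γ is a root of x^4 - 782x^2 + 27225. This polynomial is irreducible over Q: it has no rational root (each ±√278 ± √113 is irrational), and any factorization into two quadratics over Q would force √(31414) ∈ Q (pairing opposite roots) or √278, √113 ∈ Q (other pairings), all impossible. Hence [Q(γ):Q] = 4 = [Q(√278, √113):Q], so Q(γ) = Q(√278, √113).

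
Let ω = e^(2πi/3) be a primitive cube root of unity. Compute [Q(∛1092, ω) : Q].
[Q(∛1092, ω) : Q] = 6

[Q(∛1092):Q] = 3 (min poly x^3 - 1092, irreducible since 1092 is not a perfect cube). [Q(ω):Q] = 2 (min poly x^2 + x + 1). Since Q(∛1092) ⊂ R and ω ∉ R, we have ω ∉ Q(∛1092), so x^2 + x + 1 remains irreducible over Q(∛1092) and [Q(∛1092, ω) : Q(∛1092)] = 2. By the tower law, [Q(∛1092, ω) : Q] = 3 · 2 = 6. (In fact Q(∛1092, ω) is the splitting field of x^3 - 1092 over Q.)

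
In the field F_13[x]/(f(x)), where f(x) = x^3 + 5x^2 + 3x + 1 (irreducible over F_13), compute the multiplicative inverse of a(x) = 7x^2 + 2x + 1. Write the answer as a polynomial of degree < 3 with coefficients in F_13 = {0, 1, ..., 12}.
a(x)^(-1) ≡ x^2 + 9x + 5 (mod f(x))

Since f is irreducible over F_13, F_13[x]/(f) is a field and a(x) ≠ 0 has an inverse. Apply the extended Euclidean algorithm to f(x) and a(x) in F_13[x]: f(x) = (2x + 2)·a(x) + (10x + 12);  a(x) = (2x + 3)·(10x + 12) + (4). The last nonzero remainder is the constant 4 = gcd(f, a) in F_13. Back-substituting through the division chain expresses 4 = s(x)·a(x) + t(x)·f(x) with s(x) ≡ 4x^2 + 10x + 7 (mod f), so (4x^2 + 10x + 7)·a(x) ≡ 4 (mod f). Multiplying by 4^(-1) ≡ 10 in F_13 gives a(x)^(-1) ≡ 10·(4x^2 + 10x + 7) ≡ x^2 + 9x + 5 (mod f). Check: (7x^2 + 2x + 1)·(x^2 + 9x + 5) = 7x^4 + 2x^2 + 6x + 5 ≡ 1 (mod x^3 + 5x^2 + 3x + 1).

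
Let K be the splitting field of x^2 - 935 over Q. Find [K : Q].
[K : Q] = 2

f(x) = x^2 - 935 factors as (x - √935)(x + √935). The splitting field is K = Q(√935). Since 935 is squarefree and > 1, it is not a perfect square, so x^2 - 935 is irreducible over Q and [Q(√935) : Q] = 2. Hence [K : Q] = 2.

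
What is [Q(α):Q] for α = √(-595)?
[Q(α):Q] = 2

[Q(α):Q] equals the degree of the minimal polynomial of α. Here α^2 = -595 and x^2 + 595 is irreducible (d = -595 is squarefree, ≠ 1, hence not a square), so deg(m_α) = 2. Thus [Q(α):Q] = 2.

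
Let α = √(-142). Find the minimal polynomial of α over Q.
m_α(x) = x^2 + 142

α satisfies α^2 + 142 = 0, so x^2 + 142 annihilates α. Since d = -142 is squarefree and ≠ 1, it is not a perfect square in Q, so x^2 + 142 has no rational root and is therefore irreducible over Q (a degree-2 polynomial over a field is irreducible iff it has no root). Hence m_α(x) = x^2 + 142.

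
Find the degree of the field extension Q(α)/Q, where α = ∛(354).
[Q(α):Q] = 3

The minimal polynomial of α is x^3 - 354, irreducible over Q since 354 is not a perfect cube (so x^3 - 354 has no rational root). Hence [Q(α):Q] = deg(m_α) = 3.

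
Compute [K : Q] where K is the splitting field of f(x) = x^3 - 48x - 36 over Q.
[K : Q] = 6

By the rational root test, any rational root of the monic integer polynomial f(x) = x^3 - 48x - 36 must be an integer dividing the constant term -36, i.e. one of ±{1, 2, 3, 4, 6, 9, 12, 18, 36}. Evaluating: f(1) = -83, f(-1) = 11, f(2) = -124, f(-2) = 52, f(3) = -153, f(-3) = 81, f(4) = -164, f(-4) = 92, f(6) = -108, f(-6) = 36, f(9) = 261, f(-9) = -333, f(12) = 1116, f(-12) = -1188, f(18) = 4932, f(-18) = -5004, f(36) = 44892, f(-36) = -44964; none is 0, so f has no rational root and is therefore irreducible over Q (a cubic with no linear factor over a field is irreducible). For an irreducible cubic, the Galois group is A_3 or S_3 according as the discriminant disc(f) = -4a^3 - 27b^2 = -4·(-48)^3 - 27·(-36)^2 = 407376 is or is not a square in Q. Here disc(f) = 407376 is not a perfect square in Q, so the Galois group of f over Q is not contained in A_3 and must be all of S_3. The splitting field has degree |S_3| = 6 over Q, so [K : Q] = 6.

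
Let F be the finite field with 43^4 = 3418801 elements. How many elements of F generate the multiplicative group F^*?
There are φ(3418800) = 691200 primitive elements

F_q^* is cyclic of order q - 1 = 3418800. A cyclic group of order m has exactly φ(m) generators. Here m = 3418800 = 2^4 · 3 · 5^2 · 7 · 11 · 37, so the number of primitive elements is φ(3418800) = 691200.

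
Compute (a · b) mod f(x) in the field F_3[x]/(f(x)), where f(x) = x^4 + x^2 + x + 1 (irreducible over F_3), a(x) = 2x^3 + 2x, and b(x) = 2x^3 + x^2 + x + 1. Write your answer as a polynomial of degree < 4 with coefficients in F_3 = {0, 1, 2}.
a · b ≡ x^3 + x + 1 (mod f(x))

Multiply in F_3[x]: a(x)·b(x) = (2x^3 + 2x)·(2x^3 + x^2 + x + 1) = x^6 + 2x^5 + x^3 + 2x^2 + 2x. This has degree ≥ 4, so divide by f(x) over F_3: x^6 + 2x^5 + x^3 + 2x^2 + 2x = (x^2 + 2x + 2)·(x^4 + x^2 + x + 1) + (x^3 + x + 1). Hence a·b ≡ x^3 + x + 1 (mod f). (F_3[x]/(f) is a field with 3^4 = 81 elements since f is irreducible of degree 4.)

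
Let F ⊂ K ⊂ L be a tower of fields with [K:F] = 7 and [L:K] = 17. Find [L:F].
[L:F] = 119

The tower law says that for any tower of field extensions F ⊂ K ⊂ L with finite degrees, [L:F] = [L:K] · [K:F]. Here this gives [L:F] = 17 · 7 = 119.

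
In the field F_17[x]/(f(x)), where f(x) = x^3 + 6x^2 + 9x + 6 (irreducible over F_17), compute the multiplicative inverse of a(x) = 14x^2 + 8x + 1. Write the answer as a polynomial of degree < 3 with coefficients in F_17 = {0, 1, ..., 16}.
a(x)^(-1) ≡ 9x^2 + x + 10 (mod f(x))

Since f is irreducible over F_17, F_17[x]/(f) is a field and a(x) ≠ 0 has an inverse. Apply the extended Euclidean algorithm to f(x) and a(x) in F_17[x]: f(x) = (11x + 16)·a(x) + (6x + 7);  a(x) = (8x + 9)·(6x + 7) + (6). The last nonzero remainder is the constant 6 = gcd(f, a) in F_17. Back-substituting through the division chain expresses 6 = s(x)·a(x) + t(x)·f(x) with s(x) ≡ 3x^2 + 6x + 9 (mod f), so (3x^2 + 6x + 9)·a(x) ≡ 6 (mod f). Multiplying by 6^(-1) ≡ 3 in F_17 gives a(x)^(-1) ≡ 3·(3x^2 + 6x + 9) ≡ 9x^2 + x + 10 (mod f). Check: (14x^2 + 8x + 1)·(9x^2 + x + 10) = 7x^4 + x^3 + 4x^2 + 13x + 10 ≡ 1 (mod x^3 + 6x^2 + 9x + 6).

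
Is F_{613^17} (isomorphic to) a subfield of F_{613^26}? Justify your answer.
No: F_{613^17} is not a subfield of F_{613^26}

F_{p^m} embeds in F_{p^n} iff m | n. Here 17 ∤ 26 (since 26 = 1·17 + 9 with remainder 9 ≠ 0), so F_{613^17} is not a subfield of F_{613^26}. Equivalently: if it were, the tower law would give 17 = [F_{613^17}:F_613] dividing [F_{613^26}:F_613] = 26, contradiction.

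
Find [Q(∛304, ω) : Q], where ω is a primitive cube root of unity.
[Q(∛304, ω) : Q] = 6

[Q(∛304):Q] = 3 (min poly x^3 - 304, irreducible since 304 is not a perfect cube). [Q(ω):Q] = 2 (min poly x^2 + x + 1). Since Q(∛304) ⊂ R and ω ∉ R, we have ω ∉ Q(∛304), so x^2 + x + 1 remains irreducible over Q(∛304) and [Q(∛304, ω) : Q(∛304)] = 2. By the tower law, [Q(∛304, ω) : Q] = 3 · 2 = 6. (In fact Q(∛304, ω) is the splitting field of x^3 - 304 over Q.)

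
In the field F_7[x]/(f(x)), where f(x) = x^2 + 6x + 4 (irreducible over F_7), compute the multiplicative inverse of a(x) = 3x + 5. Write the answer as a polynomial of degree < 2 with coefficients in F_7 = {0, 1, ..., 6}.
a(x)^(-1) ≡ 3x + 6 (mod f(x))

Since f is irreducible over F_7, F_7[x]/(f) is a field and a(x) ≠ 0 has an inverse. Apply the extended Euclidean algorithm to f(x) and a(x) in F_7[x]: f(x) = (5x + 3)·a(x) + (3). The last nonzero remainder is the constant 3 = gcd(f, a) in F_7. Back-substituting through the division chain expresses 3 = s(x)·a(x) + t(x)·f(x) with s(x) ≡ 2x + 4 (mod f), so (2x + 4)·a(x) ≡ 3 (mod f). Multiplying by 3^(-1) ≡ 5 in F_7 gives a(x)^(-1) ≡ 5·(2x + 4) ≡ 3x + 6 (mod f). Check: (3x + 5)·(3x + 6) = 2x^2 + 5x + 2 ≡ 1 (mod x^2 + 6x + 4).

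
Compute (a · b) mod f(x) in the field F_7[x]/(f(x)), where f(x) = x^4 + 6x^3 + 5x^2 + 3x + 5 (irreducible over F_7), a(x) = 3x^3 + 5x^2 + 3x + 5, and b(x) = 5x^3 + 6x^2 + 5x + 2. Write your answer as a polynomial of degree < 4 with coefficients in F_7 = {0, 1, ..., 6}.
a · b ≡ 6x^3 + 4x^2 + 4x + 5 (mod f(x))

Multiply in F_7[x]: a(x)·b(x) = (3x^3 + 5x^2 + 3x + 5)·(5x^3 + 6x^2 + 5x + 2) = x^6 + x^5 + 4x^4 + 4x^3 + 6x^2 + 3x + 3. This has degree ≥ 4, so divide by f(x) over F_7: x^6 + x^5 + 4x^4 + 4x^3 + 6x^2 + 3x + 3 = (x^2 + 2x + 1)·(x^4 + 6x^3 + 5x^2 + 3x + 5) + (6x^3 + 4x^2 + 4x + 5). Hence a·b ≡ 6x^3 + 4x^2 + 4x + 5 (mod f). (F_7[x]/(f) is a field with 7^4 = 2401 elements since f is irreducible of degree 4.)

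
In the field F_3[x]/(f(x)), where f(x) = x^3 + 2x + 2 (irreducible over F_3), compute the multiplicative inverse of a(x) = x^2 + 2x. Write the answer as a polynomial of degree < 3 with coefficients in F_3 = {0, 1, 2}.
a(x)^(-1) ≡ x + 1 (mod f(x))

Since f is irreducible over F_3, F_3[x]/(f) is a field and a(x) ≠ 0 has an inverse. Apply the extended Euclidean algorithm to f(x) and a(x) in F_3[x]: f(x) = (x + 1)·a(x) + (2). The last nonzero remainder is the constant 2 = gcd(f, a) in F_3. Back-substituting through the division chain expresses 2 = s(x)·a(x) + t(x)·f(x) with s(x) ≡ 2x + 2 (mod f), so (2x + 2)·a(x) ≡ 2 (mod f). Multiplying by 2^(-1) ≡ 2 in F_3 gives a(x)^(-1) ≡ 2·(2x + 2) ≡ x + 1 (mod f). Check: (x^2 + 2x)·(x + 1) = x^3 + 2x ≡ 1 (mod x^3 + 2x + 2).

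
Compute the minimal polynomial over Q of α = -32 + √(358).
m_α(x) = x^2 + 64x + 666

From α + 32 = √(358), squaring gives (α + 32)^2 = 358, i.e. α^2 + 64α + 1024 = 358, so α^2 + 64α + 666 = 0. The discriminant of x^2 + 64x + 666 is (64)^2 - 4·(666) = 4096 - 2664 = 1432, and 4·(358) is not a perfect square in Q since 358 is squarefree and ≠ 1. Hence x^2 + 64x + 666 is irreducible over Q and is the minimal polynomial of α.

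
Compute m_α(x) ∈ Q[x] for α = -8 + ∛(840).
m_α(x) = x^3 + 24x^2 + 192x - 328

Set β = α + 8 = ∛(840), so β^3 = 840. Then (α + 8)^3 - 840 = 0, i.e. α is a root of g(x) = (x + 8)^3 - 840 = x^3 + 24x^2 + 192x - 328. Since g(x) = h(x + 8) where h(x) = x^3 - 840, and h is irreducible over Q (because 840 is not a perfect cube, so h has no rational root, and a monic cubic with no rational root is irreducible), g is also irreducible (irreducibility is preserved under the substitution x → x + 8). Hence m_α(x) = x^3 + 24x^2 + 192x - 328.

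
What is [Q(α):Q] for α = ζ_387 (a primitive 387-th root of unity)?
[Q(α):Q] = 252

The minimal polynomial of ζ_387 over Q is the 387-th cyclotomic polynomial Φ_387(x), which is irreducible over Q and has degree φ(387) = 252. Hence [Q(α):Q] = φ(387) = 252.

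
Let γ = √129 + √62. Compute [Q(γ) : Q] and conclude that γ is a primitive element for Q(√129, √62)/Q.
[Q(γ) : Q] = 4 (equivalently, Q(γ) = Q(√129, √62))

Obviously Q(γ) ⊆ Q(√129, √62), and [Q(√129, √62):Q] = 4 (since 129, 62 are distinct squarefree integers > 1 with 7998 not a perfect square). To show equality we compute the minimal polynomial of γ. From γ = √129 + √62: γ^2 = 129 + 2√(7998) + 62 = 191 + 2√(7998), so γ^2 - 191 = 2√(7998); squaring, (γ^2 - 191)^2 = 4·7998, i.e. γ^4 - 382γ^2 + 36481 - 31992 = 0, i.e. γ^4 - 382γ^2 + 4489 = 0. So γ is a root of x^4 - 382x^2 + 4489. This polynomial is irreducible over Q: it has no rational root (each ±√129 ± √62 is irrational), and any factorization into two quadratics over Q would force √(7998) ∈ Q (pairing opposite roots) or √129, √62 ∈ Q (other pairings), all impossible. Hence [Q(γ):Q] = 4 = [Q(√129, √62):Q], so Q(γ) = Q(√129, √62).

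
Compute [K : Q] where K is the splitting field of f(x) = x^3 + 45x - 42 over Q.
[K : Q] = 6

By the rational root test, any rational root of the monic integer polynomial f(x) = x^3 + 45x - 42 must be an integer dividing the constant term -42, i.e. one of ±{1, 2, 3, 6, 7, 14, 21, 42}. Evaluating: f(1) = 4, f(-1) = -88, f(2) = 56, f(-2) = -140, f(3) = 120, f(-3) = -204, f(6) = 444, f(-6) = -528, f(7) = 616, f(-7) = -700, f(14) = 3332, f(-14) = -3416, f(21) = 10164, f(-21) = -10248, f(42) = 75936, f(-42) = -76020; none is 0, so f has no rational root and is therefore irreducible over Q (a cubic with no linear factor over a field is irreducible). For an irreducible cubic, the Galois group is A_3 or S_3 according as the discriminant disc(f) = -4a^3 - 27b^2 = -4·(45)^3 - 27·(-42)^2 = -412128 is or is not a square in Q. Here disc(f) = -412128 is not a perfect square in Q, so the Galois group of f over Q is not contained in A_3 and must be all of S_3. The splitting field has degree |S_3| = 6 over Q, so [K : Q] = 6.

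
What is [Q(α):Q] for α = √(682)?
[Q(α):Q] = 2

[Q(α):Q] equals the degree of the minimal polynomial of α. Here α^2 = 682 and x^2 - 682 is irreducible (d = 682 is squarefree, ≠ 1, hence not a square), so deg(m_α) = 2. Thus [Q(α):Q] = 2.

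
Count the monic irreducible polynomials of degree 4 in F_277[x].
There are 1471815678 monic irreducible polynomials of degree 4 over F_277

Each element of F_{277^4} that lies in no proper subfield is a root of exactly one monic irreducible of degree 4 over F_277, and each such polynomial has 4 distinct roots in F_{277^4}. By Möbius inversion the count is N_277(4) = (1/4) Σ_{d|4} μ(4/d) · 277^d = (1/4)(μ(4)·277^1 + μ(2)·277^2 + μ(1)·277^4) = 5887262712/4 = 1471815678.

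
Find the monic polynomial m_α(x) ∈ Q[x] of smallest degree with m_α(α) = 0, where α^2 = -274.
m_α(x) = x^2 + 274

α satisfies α^2 + 274 = 0, so x^2 + 274 annihilates α. Since d = -274 is squarefree and ≠ 1, it is not a perfect square in Q, so x^2 + 274 has no rational root and is therefore irreducible over Q (a degree-2 polynomial over a field is irreducible iff it has no root). Hence m_α(x) = x^2 + 274.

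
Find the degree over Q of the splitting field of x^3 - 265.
[K : Q] = 6

The roots of x^3 - 265 are ∛265, ω∛265, ω^2∛265 where ω = e^(2πi/3) is a primitive cube root of unity, so K = Q(∛265, ω). Now [Q(∛265):Q] = 3 (since 265 is not a perfect cube, x^3 - 265 is irreducible) and [Q(ω):Q] = 2. Both 2 and 3 divide [K:Q], and [K:Q] ≤ 3·2 = 6, so [K:Q] = 6. (Equivalently: Q(∛265) ⊂ R but ω ∉ R, so [K : Q(∛265)] = 2.)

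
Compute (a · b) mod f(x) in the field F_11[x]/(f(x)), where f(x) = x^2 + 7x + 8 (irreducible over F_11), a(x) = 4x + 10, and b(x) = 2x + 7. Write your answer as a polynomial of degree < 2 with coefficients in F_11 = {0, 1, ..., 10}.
a · b ≡ 3x + 6 (mod f(x))

Multiply in F_11[x]: a(x)·b(x) = (4x + 10)·(2x + 7) = 8x^2 + 4x + 4. This has degree ≥ 2, so divide by f(x) over F_11: 8x^2 + 4x + 4 = (8)·(x^2 + 7x + 8) + (3x + 6). Hence a·b ≡ 3x + 6 (mod f). (F_11[x]/(f) is a field with 11^2 = 121 elements since f is irreducible of degree 2.)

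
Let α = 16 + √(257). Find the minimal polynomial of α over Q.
m_α(x) = x^2 - 32x - 1

From α - 16 = √(257), squaring gives (α - 16)^2 = 257, i.e. α^2 - 32α + 256 = 257, so α^2 - 32α - 1 = 0. The discriminant of x^2 - 32x - 1 is (-32)^2 - 4·(-1) = 1024 + 4 = 1028, and 4·(257) is not a perfect square in Q since 257 is squarefree and ≠ 1. Hence x^2 - 32x - 1 is irreducible over Q and is the minimal polynomial of α.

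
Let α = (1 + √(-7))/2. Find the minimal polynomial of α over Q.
m_α(x) = x^2 - x + 2

From 2α - 1 = √(-7), squaring gives (2α - 1)^2 = -7, i.e. 4α^2 - 4α + 1 = -7, so α^2 - α + (1 + 7)/4 = 0. Since -7 ≡ 1 (mod 4), (1 + 7)/4 = 2 ∈ Z. The polynomial x^2 - x + 2 has discriminant 1 - 4·(2) = -7, which is not a perfect square in Q (d = -7 is squarefree and ≠ 1), so x^2 - x + 2 is irreducible over Q. It is the minimal polynomial of α.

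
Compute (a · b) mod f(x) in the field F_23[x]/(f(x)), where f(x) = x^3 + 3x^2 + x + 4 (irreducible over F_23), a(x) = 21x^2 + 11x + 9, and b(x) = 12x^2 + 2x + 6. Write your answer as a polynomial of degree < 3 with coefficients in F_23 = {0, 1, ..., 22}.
a · b ≡ 2x^2 + 3x + 13 (mod f(x))

Multiply in F_23[x]: a(x)·b(x) = (21x^2 + 11x + 9)·(12x^2 + 2x + 6) = 22x^4 + 13x^3 + 3x^2 + 15x + 8. This has degree ≥ 3, so divide by f(x) over F_23: 22x^4 + 13x^3 + 3x^2 + 15x + 8 = (22x + 16)·(x^3 + 3x^2 + x + 4) + (2x^2 + 3x + 13). Hence a·b ≡ 2x^2 + 3x + 13 (mod f). (F_23[x]/(f) is a field with 23^3 = 12167 elements since f is irreducible of degree 3.)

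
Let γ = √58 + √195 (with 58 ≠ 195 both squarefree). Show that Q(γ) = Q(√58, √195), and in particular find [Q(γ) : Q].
[Q(γ) : Q] = 4 (equivalently, Q(γ) = Q(√58, √195))

Obviously Q(γ) ⊆ Q(√58, √195), and [Q(√58, √195):Q] = 4 (since 58, 195 are distinct squarefree integers > 1 with 11310 not a perfect square). To show equality we compute the minimal polynomial of γ. From γ = √58 + √195: γ^2 = 58 + 2√(11310) + 195 = 253 + 2√(11310), so γ^2 - 253 = 2√(11310); squaring, (γ^2 - 253)^2 = 4·11310, i.e. γ^4 - 506γ^2 + 64009 - 45240 = 0, i.e. γ^4 - 506γ^2 + 18769 = 0. So γ is a root of x^4 - 506x^2 + 18769. This polynomial is irreducible over Q: it has no rational root (each ±√58 ± √195 is irrational), and any factorization into two quadratics over Q would force √(11310) ∈ Q (pairing opposite roots) or √58, √195 ∈ Q (other pairings), all impossible. Hence [Q(γ):Q] = 4 = [Q(√58, √195):Q], so Q(γ) = Q(√58, √195).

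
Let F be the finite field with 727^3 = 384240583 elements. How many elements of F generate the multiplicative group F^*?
There are φ(384240582) = 116435880 primitive elements

F_q^* is cyclic of order q - 1 = 384240582. A cyclic group of order m has exactly φ(m) generators. Here m = 384240582 = 2 · 3^2 · 11^2 · 176419, so the number of primitive elements is φ(384240582) = 116435880.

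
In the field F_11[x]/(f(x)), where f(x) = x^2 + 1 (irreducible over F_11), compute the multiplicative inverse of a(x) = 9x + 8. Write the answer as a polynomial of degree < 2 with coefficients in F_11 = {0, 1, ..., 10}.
a(x)^(-1) ≡ x + 4 (mod f(x))

Since f is irreducible over F_11, F_11[x]/(f) is a field and a(x) ≠ 0 has an inverse. Apply the extended Euclidean algorithm to f(x) and a(x) in F_11[x]: f(x) = (5x + 9)·a(x) + (6). The last nonzero remainder is the constant 6 = gcd(f, a) in F_11. Back-substituting through the division chain expresses 6 = s(x)·a(x) + t(x)·f(x) with s(x) ≡ 6x + 2 (mod f), so (6x + 2)·a(x) ≡ 6 (mod f). Multiplying by 6^(-1) ≡ 2 in F_11 gives a(x)^(-1) ≡ 2·(6x + 2) ≡ x + 4 (mod f). Check: (9x + 8)·(x + 4) = 9x^2 + 10 ≡ 1 (mod x^2 + 1).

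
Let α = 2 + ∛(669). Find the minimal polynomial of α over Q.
m_α(x) = x^3 - 6x^2 + 12x - 677

Set β = α - 2 = ∛(669), so β^3 = 669. Then (α - 2)^3 - 669 = 0, i.e. α is a root of g(x) = (x - 2)^3 - 669 = x^3 - 6x^2 + 12x - 677. Since g(x) = h(x - 2) where h(x) = x^3 - 669, and h is irreducible over Q (because 669 is not a perfect cube, so h has no rational root, and a monic cubic with no rational root is irreducible), g is also irreducible (irreducibility is preserved under the substitution x → x - 2). Hence m_α(x) = x^3 - 6x^2 + 12x - 677.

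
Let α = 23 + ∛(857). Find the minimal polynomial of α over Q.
m_α(x) = x^3 - 69x^2 + 1587x - 13024

Set β = α - 23 = ∛(857), so β^3 = 857. Then (α - 23)^3 - 857 = 0, i.e. α is a root of g(x) = (x - 23)^3 - 857 = x^3 - 69x^2 + 1587x - 13024. Since g(x) = h(x - 23) where h(x) = x^3 - 857, and h is irreducible over Q (because 857 is not a perfect cube, so h has no rational root, and a monic cubic with no rational root is irreducible), g is also irreducible (irreducibility is preserved under the substitution x → x - 23). Hence m_α(x) = x^3 - 69x^2 + 1587x - 13024.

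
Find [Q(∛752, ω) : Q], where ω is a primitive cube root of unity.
[Q(∛752, ω) : Q] = 6

[Q(∛752):Q] = 3 (min poly x^3 - 752, irreducible since 752 is not a perfect cube). [Q(ω):Q] = 2 (min poly x^2 + x + 1). Since Q(∛752) ⊂ R and ω ∉ R, we have ω ∉ Q(∛752), so x^2 + x + 1 remains irreducible over Q(∛752) and [Q(∛752, ω) : Q(∛752)] = 2. By the tower law, [Q(∛752, ω) : Q] = 3 · 2 = 6. (In fact Q(∛752, ω) is the splitting field of x^3 - 752 over Q.)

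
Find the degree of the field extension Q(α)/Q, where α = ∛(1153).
[Q(α):Q] = 3

The minimal polynomial of α is x^3 - 1153, irreducible over Q since 1153 is not a perfect cube (so x^3 - 1153 has no rational root). Hence [Q(α):Q] = deg(m_α) = 3.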